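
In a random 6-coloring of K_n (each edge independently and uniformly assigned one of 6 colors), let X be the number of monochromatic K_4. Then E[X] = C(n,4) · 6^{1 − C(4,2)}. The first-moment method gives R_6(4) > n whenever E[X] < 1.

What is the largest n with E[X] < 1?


We need C(n, 4) · 6^{1 − 6} < 1, i.e. C(n, 4) < 6^{6 − 1} = 7776.
Check values of n near the boundary:
  n = 18: C(18, 4) = 3060; 3060 < 7776? YES
  n = 19: C(19, 4) = 3876; 3876 < 7776? YES
  n = 20: C(20, 4) = 4845; 4845 < 7776? YES
  n = 21: C(21, 4) = 5985; 5985 < 7776? YES
  n = 22: C(22, 4) = 7315; 7315 < 7776? YES
  n = 23: C(23, 4) = 8855; 8855 < 7776? NO
  n = 24: C(24, 4) = 10626; 10626 < 7776? NO
The largest n with C(n, 4) < 7776 is n = 22 (where E[X] = 7315/7776 ≈ 0.94072). Hence R_6(4) > 22, i.e. R_6(4) ≥ 23.

Largest n = 22; hence R_6(4) > 22.


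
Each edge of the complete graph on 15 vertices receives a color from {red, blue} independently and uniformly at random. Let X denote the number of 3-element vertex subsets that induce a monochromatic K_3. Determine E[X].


Let X = Σ_S X_S over the C(15, 3) = 455 subsets S of size 3, where X_S = 1 if the K_3 on S is monochromatic.
For a fixed S, the K_3 on S has C(3, 2) = 3 edges. P[all 3 edges red] = (1/2)^3, and likewise for blue, so P[monochromatic] = 2·(1/2)^3 = 2^{1 − 3} = 1/4.
Summing: E[X] = C(15, 3) · 2^{1 − 3} = 455 · 1/4 = 455/4.
Numerically: E[X] ≈ 113.7500.

E[X] = C(15,3)·2^(1−C(3,2)) = 455/4 ≈ 113.7500.


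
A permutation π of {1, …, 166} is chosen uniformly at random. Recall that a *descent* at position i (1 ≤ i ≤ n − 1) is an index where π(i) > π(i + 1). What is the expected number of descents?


Write X = Σ X_I over i = 1, …, 165, with X_I the indicator of one descent.
There are 165 indicators.
For each fixed i, the pair (π(i), π(i+1)) is a uniformly random ordered pair of distinct values from {1, …, 166}; by symmetry P[π(i) > π(i+1)] = 1/2.
By linearity: E[X] = 165 · (1/2) = (166 − 1) · (1/2) = 165/2 ≈ 82.5000.

E[X] = 165/2 = 82.5000.


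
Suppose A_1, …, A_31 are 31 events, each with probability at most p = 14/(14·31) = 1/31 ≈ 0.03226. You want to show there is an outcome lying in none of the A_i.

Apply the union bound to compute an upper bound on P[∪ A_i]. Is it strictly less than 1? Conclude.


Union bound: P[∪_{i=1}^{31} A_i] ≤ Σ_i P[A_i] ≤ 31·p = 31·(1/31) = 1.
Numerically: 1 ≈ 1.00000.
Is 1 < 1? NO.
Since the bound 1 is ≥ 1, the union bound is uninformative here; it does NOT by itself certify existence.

31·p = 1 ≈ 1.00000; existence NOT certified by the union bound.


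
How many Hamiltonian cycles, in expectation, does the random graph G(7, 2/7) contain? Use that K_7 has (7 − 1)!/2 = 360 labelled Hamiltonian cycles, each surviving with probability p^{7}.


K_7 has (7 − 1)!/2 = 360 labelled Hamiltonian cycles.
For each such Hamiltonian cycle H, let X_H = 1 if all 7 edges of H are present in G. Then P[X_H = 1] = p^{7} = (2/7)^{7} = 128/823543.
By linearity: E[X] = Σ_H E[X_H] = 360 · p^{7} = 360 · 128/823543 = 46080/823543.
Numerically: E[X] ≈ 0.05595.

E[X] = 360 · (2/7)^{7} = 46080/823543 ≈ 0.05595.


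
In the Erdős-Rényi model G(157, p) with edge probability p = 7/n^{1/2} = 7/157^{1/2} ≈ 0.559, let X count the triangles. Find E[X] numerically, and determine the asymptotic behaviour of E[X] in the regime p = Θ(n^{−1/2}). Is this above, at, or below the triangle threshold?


Number of potential triangles: C(157, 3) = 632710.
Each occurs with probability p³ ≈ (0.559)³ ≈ 1.74359e-01.
By linearity: E[X] = C(157, 3)·p³ ≈ 632710 · 1.74359e-01 ≈ 110318.752.
Since α = 1/2 < 1, p = c/n^{1/2} ≫ 1/n is above the triangle threshold p ~ 1/n. Asymptotically E[X] ~ (c³/6)·n^{3(1−α)} = (7³/6)·n^{1.5} → ∞; triangles are abundant w.h.p.

E[X] ≈ 110318.752; in regime p = Θ(1/n^{1/2}) E[X] diverges (above the triangle threshold p ~ 1/n).


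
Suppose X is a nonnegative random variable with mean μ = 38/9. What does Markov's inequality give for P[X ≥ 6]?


μ = E[X] = 38/9, a = 6.
Markov: P[X ≥ 6] ≤ μ/a = (38/9)/6 = 19/27.
Numerically: ≈ 0.704.
(Since a = 6 > μ = 4.222, the bound 19/27 is < 1 and informative.)

P[X ≥ 6] ≤ 19/27 ≈ 0.704.


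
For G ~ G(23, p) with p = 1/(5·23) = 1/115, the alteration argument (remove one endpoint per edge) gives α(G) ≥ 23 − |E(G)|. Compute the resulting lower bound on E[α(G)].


E[|E(G)|] = C(23, 2)·p = 253 · (1/115) = 11/5.
E[α(G)] ≥ n − E[|E(G)|] = 23 − 11/5 = 104/5.
Numerically: ≈ 20.80000.
(This is only a lower bound; the true E[α(G)] may be larger.)

E[α(G)] ≥ 104/5 ≈ 20.80000.


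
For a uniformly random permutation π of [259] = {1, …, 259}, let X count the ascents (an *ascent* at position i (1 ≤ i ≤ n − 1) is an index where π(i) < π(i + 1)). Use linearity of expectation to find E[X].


Write X = Σ X_I over i = 1, …, 258, with X_I the indicator of one ascent.
There are 258 indicators.
For each fixed i, the pair (π(i), π(i+1)) is a uniformly random ordered pair of distinct values from {1, …, 259}; by symmetry P[π(i) < π(i+1)] = 1/2.
By linearity: E[X] = 258 · (1/2) = (259 − 1) · (1/2) = 129 ≈ 129.000000.

E[X] = 129 = 129.000000.


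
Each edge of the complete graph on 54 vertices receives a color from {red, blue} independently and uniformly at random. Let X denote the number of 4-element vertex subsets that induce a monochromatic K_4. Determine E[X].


Let X = Σ_S X_S over the C(54, 4) = 316251 subsets S of size 4, where X_S = 1 if the K_4 on S is monochromatic.
For a fixed S, the K_4 on S has C(4, 2) = 6 edges. P[all 6 edges red] = (1/2)^6, and likewise for blue, so P[monochromatic] = 2·(1/2)^6 = 2^{1 − 6} = 1/32.
By linearity of expectation: E[X] = C(54, 4) · 2^{1 − 6} = 316251 · 1/32 = 316251/32.
Numerically: E[X] ≈ 9882.8438.

E[X] = C(54,4)·2^(1−C(4,2)) = 316251/32 ≈ 9882.8438.


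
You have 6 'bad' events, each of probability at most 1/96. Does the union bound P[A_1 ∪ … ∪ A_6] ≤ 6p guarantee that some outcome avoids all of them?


Union bound: P[∪_{i=1}^{6} A_i] ≤ Σ_i P[A_i] ≤ 6·p = 6·(1/96) = 1/16.
Numerically: 1/16 ≈ 0.0625.
Is 1/16 < 1? YES.
Since P[∪ A_i] ≤ 1/16 < 1, the complement has P[∩ A_i^c] ≥ 1 − 1/16 = 15/16 > 0, so some outcome avoids every A_i.

6·p = 1/16 ≈ 0.0625; existence CERTIFIED by the union bound.


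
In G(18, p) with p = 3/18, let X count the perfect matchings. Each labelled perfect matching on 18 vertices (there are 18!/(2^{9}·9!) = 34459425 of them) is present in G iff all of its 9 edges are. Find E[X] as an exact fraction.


K_18 has 18!/(2^{9}·9!) = 34459425 labelled perfect matchings.
For each such perfect matching H, let X_H = 1 if all 9 edges of H are present in G. Then P[X_H = 1] = p^{9} = (1/6)^{9} = 1/10077696.
Summing the indicators: E[X] = Σ_H E[X_H] = 34459425 · p^{9} = 34459425 · 1/10077696 = 425425/124416.
Numerically: E[X] ≈ 3.4194.

E[X] = 34459425 · (1/6)^{9} = 425425/124416 ≈ 3.4194.


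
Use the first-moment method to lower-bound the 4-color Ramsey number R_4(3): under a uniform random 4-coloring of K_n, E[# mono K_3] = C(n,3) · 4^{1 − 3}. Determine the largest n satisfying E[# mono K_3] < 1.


We need C(n, 3) · 4^{1 − 3} < 1, i.e. C(n, 3) < 4^{3 − 1} = 16.
Check values of n near the boundary:
  n = 3: C(3, 3) = 1; 1 < 16? YES
  n = 4: C(4, 3) = 4; 4 < 16? YES
  n = 5: C(5, 3) = 10; 10 < 16? YES
  n = 6: C(6, 3) = 20; 20 < 16? NO
  n = 7: C(7, 3) = 35; 35 < 16? NO
  n = 8: C(8, 3) = 56; 56 < 16? NO
The largest n with C(n, 3) < 16 is n = 5 (where E[X] = 5/8 ≈ 0.625). Hence R_4(3) > 5, i.e. R_4(3) ≥ 6.

Largest n = 5; hence R_4(3) > 5.


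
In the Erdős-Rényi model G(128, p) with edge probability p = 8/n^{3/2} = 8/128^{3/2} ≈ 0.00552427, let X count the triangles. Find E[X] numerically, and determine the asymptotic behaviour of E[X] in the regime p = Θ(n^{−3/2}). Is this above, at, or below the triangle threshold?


Number of potential triangles: C(128, 3) = 341376.
Each occurs with probability p³ ≈ (0.00552427)³ ≈ 1.68587394e-07.
By linearity: E[X] = C(128, 3)·p³ ≈ 341376 · 1.68587394e-07 ≈ 0.057552.
Since α = 3/2 > 1, p = c/n^{3/2} = o(1/n) is below the triangle threshold p ~ 1/n. Asymptotically E[X] ~ (c³/6)·n^{3(1−α)} = (8³/6)·n^{-1.5} → 0, so by Markov's inequality G has no triangles w.h.p.

E[X] ≈ 0.057552; in regime p = Θ(1/n^{3/2}) E[X] tends to 0 (below the triangle threshold p ~ 1/n).


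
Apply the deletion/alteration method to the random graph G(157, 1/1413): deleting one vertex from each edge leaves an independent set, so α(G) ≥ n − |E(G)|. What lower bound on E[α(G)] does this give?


E[|E(G)|] = C(157, 2)·p = 12246 · (1/1413) = 26/3.
E[α(G)] ≥ n − E[|E(G)|] = 157 − 26/3 = 445/3.
Numerically: ≈ 148.333.
(This is only a lower bound; the true E[α(G)] may be larger.)

E[α(G)] ≥ 445/3 ≈ 148.333.


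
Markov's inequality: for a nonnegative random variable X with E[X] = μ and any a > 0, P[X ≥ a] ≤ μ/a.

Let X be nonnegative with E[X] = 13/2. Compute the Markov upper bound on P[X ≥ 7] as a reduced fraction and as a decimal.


μ = E[X] = 13/2, a = 7.
Markov: P[X ≥ 7] ≤ μ/a = (13/2)/7 = 13/14.
Numerically: ≈ 0.9286.
(Since a = 7 > μ = 6.5000, the bound 13/14 is < 1 and informative.)

P[X ≥ 7] ≤ 13/14 ≈ 0.9286.


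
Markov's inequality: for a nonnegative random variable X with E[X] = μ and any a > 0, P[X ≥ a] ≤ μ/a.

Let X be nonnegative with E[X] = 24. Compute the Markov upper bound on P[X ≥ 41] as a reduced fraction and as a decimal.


μ = E[X] = 24, a = 41.
Markov: P[X ≥ 41] ≤ μ/a = (24)/41 = 24/41.
Numerically: ≈ 0.5854.
(Since a = 41 > μ = 24.0000, the bound 24/41 is < 1 and informative.)

P[X ≥ 41] ≤ 24/41 ≈ 0.5854.


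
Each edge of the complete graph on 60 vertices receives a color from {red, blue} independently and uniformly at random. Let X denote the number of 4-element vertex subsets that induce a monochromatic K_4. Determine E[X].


Let X = Σ_S X_S over the C(60, 4) = 487635 subsets S of size 4, where X_S = 1 if the K_4 on S is monochromatic.
For a fixed S, the K_4 on S has C(4, 2) = 6 edges. P[all 6 edges red] = (1/2)^6, and likewise for blue, so P[monochromatic] = 2·(1/2)^6 = 2^{1 − 6} = 1/32.
By linearity of expectation: E[X] = C(60, 4) · 2^{1 − 6} = 487635 · 1/32 = 487635/32.
Numerically: E[X] ≈ 15238.59375.

E[X] = C(60,4)·2^(1−C(4,2)) = 487635/32 ≈ 15238.59375.


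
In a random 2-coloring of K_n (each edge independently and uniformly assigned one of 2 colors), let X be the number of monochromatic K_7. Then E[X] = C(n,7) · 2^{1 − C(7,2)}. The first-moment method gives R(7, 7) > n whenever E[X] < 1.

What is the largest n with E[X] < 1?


We need C(n, 7) · 2^{1 − 21} < 1, i.e. C(n, 7) < 2^{21 − 1} = 1048576.
Check values of n near the boundary:
  n = 23: C(23, 7) = 245157; 245157 < 1048576? YES
  n = 24: C(24, 7) = 346104; 346104 < 1048576? YES
  n = 25: C(25, 7) = 480700; 480700 < 1048576? YES
  n = 26: C(26, 7) = 657800; 657800 < 1048576? YES
  n = 27: C(27, 7) = 888030; 888030 < 1048576? YES
  n = 28: C(28, 7) = 1184040; 1184040 < 1048576? NO
  n = 29: C(29, 7) = 1560780; 1560780 < 1048576? NO
  n = 30: C(30, 7) = 2035800; 2035800 < 1048576? NO
The largest n with C(n, 7) < 1048576 is n = 27 (where E[X] = 444015/524288 ≈ 0.84689). Hence R(7, 7) > 27, i.e. R(7, 7) ≥ 28.

Largest n = 27; hence R(7, 7) > 27.


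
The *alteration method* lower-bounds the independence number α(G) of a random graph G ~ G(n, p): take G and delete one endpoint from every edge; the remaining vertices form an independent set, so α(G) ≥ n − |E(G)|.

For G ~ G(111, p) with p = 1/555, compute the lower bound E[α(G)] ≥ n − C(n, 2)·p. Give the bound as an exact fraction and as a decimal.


E[|E(G)|] = C(111, 2)·p = 6105 · (1/555) = 11.
E[α(G)] ≥ n − E[|E(G)|] = 111 − 11 = 100.
Numerically: ≈ 100.000000.
(This is only a lower bound; the true E[α(G)] may be larger.)

E[α(G)] ≥ 100 ≈ 100.000000.


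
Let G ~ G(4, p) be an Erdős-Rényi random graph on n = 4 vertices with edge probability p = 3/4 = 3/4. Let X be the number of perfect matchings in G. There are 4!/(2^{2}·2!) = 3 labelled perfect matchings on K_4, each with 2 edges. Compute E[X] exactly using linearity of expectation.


K_4 has 4!/(2^{2}·2!) = 3 labelled perfect matchings.
For each such perfect matching H, let X_H = 1 if all 2 edges of H are present in G. Then P[X_H = 1] = p^{2} = (3/4)^{2} = 9/16.
By linearity: E[X] = Σ_H E[X_H] = 3 · p^{2} = 3 · 9/16 = 27/16.
Numerically: E[X] ≈ 1.6875.

E[X] = 3 · (3/4)^{2} = 27/16 ≈ 1.6875.


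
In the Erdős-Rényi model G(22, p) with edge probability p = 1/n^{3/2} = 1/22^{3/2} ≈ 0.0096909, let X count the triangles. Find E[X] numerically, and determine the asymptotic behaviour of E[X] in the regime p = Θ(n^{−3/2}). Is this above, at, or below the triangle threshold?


Number of potential triangles: C(22, 3) = 1540.
Each occurs with probability p³ ≈ (0.0096909)³ ≈ 9.1011849e-07.
By linearity: E[X] = C(22, 3)·p³ ≈ 1540 · 9.1011849e-07 ≈ 0.00140.
Since α = 3/2 > 1, p = c/n^{3/2} = o(1/n) is below the triangle threshold p ~ 1/n. Asymptotically E[X] ~ (c³/6)·n^{3(1−α)} = (1³/6)·n^{-1.5} → 0, so by Markov's inequality G has no triangles w.h.p.

E[X] ≈ 0.00140; in regime p = Θ(1/n^{3/2}) E[X] tends to 0 (below the triangle threshold p ~ 1/n).


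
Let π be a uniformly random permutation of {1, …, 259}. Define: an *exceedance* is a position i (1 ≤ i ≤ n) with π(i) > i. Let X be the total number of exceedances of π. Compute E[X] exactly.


Write X = Σ_{i=1}^{259} X_i, where X_i = 1_{π(i) > i}.
For each fixed i, π(i) is uniform over {1, …, 259} (marginal of a uniform permutation), so P[π(i) > i] = (n − i)/n. Summing: Σ_{i=1}^{259} (n − i)/n = (0 + 1 + … + 258)/259 = 259(259 − 1)/(2·259) = (259 − 1)/2.
Hence E[X] = Σ_{i=1}^{259} (259 − i)/259 = 129 ≈ 129.000000.

E[X] = 129 = 129.000000.


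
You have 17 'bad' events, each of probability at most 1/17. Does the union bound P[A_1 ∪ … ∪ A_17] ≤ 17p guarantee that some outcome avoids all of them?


Union bound: P[∪_{i=1}^{17} A_i] ≤ Σ_i P[A_i] ≤ 17·p = 17·(1/17) = 1.
Numerically: 1 ≈ 1.000.
Is 1 < 1? NO.
Since the bound 1 is ≥ 1, the union bound is uninformative here; it does NOT by itself certify existence.

17·p = 1 ≈ 1.000; existence NOT certified by the union bound.


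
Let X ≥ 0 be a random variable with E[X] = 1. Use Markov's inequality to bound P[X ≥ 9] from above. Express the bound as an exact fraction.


μ = E[X] = 1, a = 9.
Markov: P[X ≥ 9] ≤ μ/a = (1)/9 = 1/9.
Numerically: ≈ 0.1111.
(Since a = 9 > μ = 1.0000, the bound 1/9 is < 1 and informative.)

P[X ≥ 9] ≤ 1/9 ≈ 0.1111.


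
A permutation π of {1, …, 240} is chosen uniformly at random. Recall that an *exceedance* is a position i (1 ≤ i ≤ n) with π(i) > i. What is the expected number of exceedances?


Write X = Σ_{i=1}^{240} X_i, where X_i = 1_{π(i) > i}.
For each fixed i, π(i) is uniform over {1, …, 240} (marginal of a uniform permutation), so P[π(i) > i] = (n − i)/n. Summing: Σ_{i=1}^{240} (n − i)/n = (0 + 1 + … + 239)/240 = 240(240 − 1)/(2·240) = (240 − 1)/2.
Hence E[X] = Σ_{i=1}^{240} (240 − i)/240 = 239/2 ≈ 119.500000.

E[X] = 239/2 = 119.500000.


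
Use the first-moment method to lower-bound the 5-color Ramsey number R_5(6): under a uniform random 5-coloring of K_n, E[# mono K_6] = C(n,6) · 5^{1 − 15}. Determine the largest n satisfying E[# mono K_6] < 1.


We need C(n, 6) · 5^{1 − 15} < 1, i.e. C(n, 6) < 5^{15 − 1} = 6103515625.
Check values of n near the boundary:
  n = 124: C(124, 6) = 4465475476; 4465475476 < 6103515625? YES
  n = 125: C(125, 6) = 4690625500; 4690625500 < 6103515625? YES
  n = 126: C(126, 6) = 4925156775; 4925156775 < 6103515625? YES
  n = 127: C(127, 6) = 5169379425; 5169379425 < 6103515625? YES
  n = 128: C(128, 6) = 5423611200; 5423611200 < 6103515625? YES
  n = 129: C(129, 6) = 5688177600; 5688177600 < 6103515625? YES
  n = 130: C(130, 6) = 5963412000; 5963412000 < 6103515625? YES
  n = 131: C(131, 6) = 6249655776; 6249655776 < 6103515625? NO
  n = 132: C(132, 6) = 6547258432; 6547258432 < 6103515625? NO
The largest n with C(n, 6) < 6103515625 is n = 130 (where E[X] = 47707296/48828125 ≈ 0.977). Hence R_5(6) > 130, i.e. R_5(6) ≥ 131.

Largest n = 130; hence R_5(6) > 130.


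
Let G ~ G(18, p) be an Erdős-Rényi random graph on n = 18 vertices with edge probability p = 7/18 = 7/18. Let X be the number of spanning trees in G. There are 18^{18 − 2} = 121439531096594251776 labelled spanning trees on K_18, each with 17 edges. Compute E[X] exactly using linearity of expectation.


K_18 has 18^{18 − 2} = 121439531096594251776 labelled spanning trees.
For each such spanning tree H, let X_H = 1 if all 17 edges of H are present in G. Then P[X_H = 1] = p^{17} = (7/18)^{17} = 232630513987207/2185911559738696531968.
Summing the indicators: E[X] = Σ_H E[X_H] = 121439531096594251776 · p^{17} = 121439531096594251776 · 232630513987207/2185911559738696531968 = 232630513987207/18.
Numerically: E[X] ≈ 1.29239e+13.

E[X] = 121439531096594251776 · (7/18)^{17} = 232630513987207/18 ≈ 1.29239e+13.


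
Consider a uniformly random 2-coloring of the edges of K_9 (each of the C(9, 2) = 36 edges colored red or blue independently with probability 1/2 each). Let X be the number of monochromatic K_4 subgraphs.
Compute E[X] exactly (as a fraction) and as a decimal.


Let X = Σ_S X_S over the C(9, 4) = 126 subsets S of size 4, where X_S = 1 if the K_4 on S is monochromatic.
For a fixed S, the K_4 on S has C(4, 2) = 6 edges. P[all 6 edges red] = (1/2)^6, and likewise for blue, so P[monochromatic] = 2·(1/2)^6 = 2^{1 − 6} = 1/32.
By linearity of expectation: E[X] = C(9, 4) · 2^{1 − 6} = 126 · 1/32 = 63/16.
Numerically: E[X] ≈ 3.938.

E[X] = C(9,4)·2^(1−C(4,2)) = 63/16 ≈ 3.938.


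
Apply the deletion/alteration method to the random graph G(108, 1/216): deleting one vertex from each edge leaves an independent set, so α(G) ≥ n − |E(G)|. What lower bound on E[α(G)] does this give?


E[|E(G)|] = C(108, 2)·p = 5778 · (1/216) = 107/4.
E[α(G)] ≥ n − E[|E(G)|] = 108 − 107/4 = 325/4.
Numerically: ≈ 81.250.
(This is only a lower bound; the true E[α(G)] may be larger.)

E[α(G)] ≥ 325/4 ≈ 81.250.


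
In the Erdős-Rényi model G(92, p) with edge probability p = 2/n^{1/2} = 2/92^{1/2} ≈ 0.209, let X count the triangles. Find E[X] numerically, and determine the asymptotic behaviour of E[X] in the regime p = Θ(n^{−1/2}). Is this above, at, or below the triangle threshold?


Number of potential triangles: C(92, 3) = 125580.
Each occurs with probability p³ ≈ (0.209)³ ≈ 9.06584e-03.
By linearity: E[X] = C(92, 3)·p³ ≈ 125580 · 9.06584e-03 ≈ 1138.489.
Since α = 1/2 < 1, p = c/n^{1/2} ≫ 1/n is above the triangle threshold p ~ 1/n. Asymptotically E[X] ~ (c³/6)·n^{3(1−α)} = (2³/6)·n^{1.5} → ∞; triangles are abundant w.h.p.

E[X] ≈ 1138.489; in regime p = Θ(1/n^{1/2}) E[X] diverges (above the triangle threshold p ~ 1/n).


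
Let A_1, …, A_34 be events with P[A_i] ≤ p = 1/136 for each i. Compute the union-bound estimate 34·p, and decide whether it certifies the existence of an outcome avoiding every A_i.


Union bound: P[∪_{i=1}^{34} A_i] ≤ Σ_i P[A_i] ≤ 34·p = 34·(1/136) = 1/4.
Numerically: 1/4 ≈ 0.25000.
Is 1/4 < 1? YES.
Since P[∪ A_i] ≤ 1/4 < 1, the complement has P[∩ A_i^c] ≥ 1 − 1/4 = 3/4 > 0, so some outcome avoids every A_i.

34·p = 1/4 ≈ 0.25000; existence CERTIFIED by the union bound.


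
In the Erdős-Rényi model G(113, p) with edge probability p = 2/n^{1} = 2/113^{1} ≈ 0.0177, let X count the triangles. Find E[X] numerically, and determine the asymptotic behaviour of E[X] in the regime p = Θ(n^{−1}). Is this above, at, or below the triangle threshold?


Number of potential triangles: C(113, 3) = 234136.
Each occurs with probability p³ ≈ (0.0177)³ ≈ 5.544401e-06.
By linearity: E[X] = C(113, 3)·p³ ≈ 234136 · 5.544401e-06 ≈ 1.2981.
Here α = 1, so p = 2/n is exactly at the triangle threshold p ~ 1/n. Asymptotically E[X] → c³/6 = 2³/6 = 4/3 ≈ 1.3333, a bounded constant. In this regime the triangle count is asymptotically Poisson(c³/6).

E[X] ≈ 1.2981; in regime p = Θ(1/n^{1}) E[X] stays bounded (at the triangle threshold p ~ 1/n).


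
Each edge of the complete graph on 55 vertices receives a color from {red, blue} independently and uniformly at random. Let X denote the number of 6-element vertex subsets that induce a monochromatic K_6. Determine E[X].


Let X = Σ_S X_S over the C(55, 6) = 28989675 subsets S of size 6, where X_S = 1 if the K_6 on S is monochromatic.
For a fixed S, the K_6 on S has C(6, 2) = 15 edges. P[all 15 edges red] = (1/2)^15, and likewise for blue, so P[monochromatic] = 2·(1/2)^15 = 2^{1 − 15} = 1/16384.
Summing: E[X] = C(55, 6) · 2^{1 − 15} = 28989675 · 1/16384 = 28989675/16384.
Numerically: E[X] ≈ 1769.3893.

E[X] = C(55,6)·2^(1−C(6,2)) = 28989675/16384 ≈ 1769.3893.


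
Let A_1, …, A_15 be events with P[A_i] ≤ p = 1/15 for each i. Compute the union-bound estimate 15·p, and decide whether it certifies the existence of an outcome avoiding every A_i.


Union bound: P[∪_{i=1}^{15} A_i] ≤ Σ_i P[A_i] ≤ 15·p = 15·(1/15) = 1.
Numerically: 1 ≈ 1.0000000.
Is 1 < 1? NO.
Since the bound 1 is ≥ 1, the union bound is uninformative here; it does NOT by itself certify existence.

15·p = 1 ≈ 1.0000000; existence NOT certified by the union bound.


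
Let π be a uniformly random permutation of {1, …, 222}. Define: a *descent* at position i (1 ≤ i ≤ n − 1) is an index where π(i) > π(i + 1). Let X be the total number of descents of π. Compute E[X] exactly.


Write X = Σ X_I over i = 1, …, 221, with X_I the indicator of one descent.
There are 221 indicators.
For each fixed i, the pair (π(i), π(i+1)) is a uniformly random ordered pair of distinct values from {1, …, 222}; by symmetry P[π(i) > π(i+1)] = 1/2.
By linearity: E[X] = 221 · (1/2) = (222 − 1) · (1/2) = 221/2 ≈ 110.50000.

E[X] = 221/2 = 110.50000.


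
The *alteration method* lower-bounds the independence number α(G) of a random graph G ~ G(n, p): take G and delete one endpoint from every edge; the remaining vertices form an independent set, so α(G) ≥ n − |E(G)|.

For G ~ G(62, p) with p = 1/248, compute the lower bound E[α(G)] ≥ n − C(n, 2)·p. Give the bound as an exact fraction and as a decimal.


E[|E(G)|] = C(62, 2)·p = 1891 · (1/248) = 61/8.
E[α(G)] ≥ n − E[|E(G)|] = 62 − 61/8 = 435/8.
Numerically: ≈ 54.375000.
(This is only a lower bound; the true E[α(G)] may be larger.)

E[α(G)] ≥ 435/8 ≈ 54.375000.


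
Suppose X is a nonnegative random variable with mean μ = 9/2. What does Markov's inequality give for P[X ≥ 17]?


μ = E[X] = 9/2, a = 17.
Markov: P[X ≥ 17] ≤ μ/a = (9/2)/17 = 9/34.
Numerically: ≈ 0.2647.
(Since a = 17 > μ = 4.5000, the bound 9/34 is < 1 and informative.)

P[X ≥ 17] ≤ 9/34 ≈ 0.2647.


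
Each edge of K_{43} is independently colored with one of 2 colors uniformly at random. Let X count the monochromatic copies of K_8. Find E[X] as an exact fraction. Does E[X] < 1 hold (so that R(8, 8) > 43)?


E[X] = C(43, 8) · 2^{1 − 28} = 145008513 · 2^{−27} = 145008513/134217728.
As a reduced fraction: E[X] = 145008513/134217728 ≈ 1.080.
Is E[X] < 1? NO.
Since E[X] ≥ 1, the first-moment bound is inconclusive at n = 43; it does NOT by itself certify R(8, 8) > 43.

E[X] = 145008513/134217728 ≈ 1.080; E[X] ≥ 1; first-moment method inconclusive here.


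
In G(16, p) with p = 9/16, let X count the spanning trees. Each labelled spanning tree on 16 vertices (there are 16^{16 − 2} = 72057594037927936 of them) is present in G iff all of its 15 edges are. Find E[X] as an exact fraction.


K_16 has 16^{16 − 2} = 72057594037927936 labelled spanning trees.
For each such spanning tree H, let X_H = 1 if all 15 edges of H are present in G. Then P[X_H = 1] = p^{15} = (9/16)^{15} = 205891132094649/1152921504606846976.
By linearity: E[X] = Σ_H E[X_H] = 72057594037927936 · p^{15} = 72057594037927936 · 205891132094649/1152921504606846976 = 205891132094649/16.
Numerically: E[X] ≈ 1.29e+13.

E[X] = 72057594037927936 · (9/16)^{15} = 205891132094649/16 ≈ 1.29e+13.


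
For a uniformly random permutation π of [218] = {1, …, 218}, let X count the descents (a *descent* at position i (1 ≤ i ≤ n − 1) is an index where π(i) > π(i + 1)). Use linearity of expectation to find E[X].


Write X = Σ X_I over i = 1, …, 217, with X_I the indicator of one descent.
There are 217 indicators.
For each fixed i, the pair (π(i), π(i+1)) is a uniformly random ordered pair of distinct values from {1, …, 218}; by symmetry P[π(i) > π(i+1)] = 1/2.
By linearity: E[X] = 217 · (1/2) = (218 − 1) · (1/2) = 217/2 ≈ 108.5000.

E[X] = 217/2 = 108.5000.


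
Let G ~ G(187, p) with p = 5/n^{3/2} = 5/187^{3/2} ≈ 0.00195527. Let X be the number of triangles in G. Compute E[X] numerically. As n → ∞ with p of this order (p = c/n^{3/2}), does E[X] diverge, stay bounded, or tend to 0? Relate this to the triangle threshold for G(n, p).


Number of potential triangles: C(187, 3) = 1072445.
Each occurs with probability p³ ≈ (0.00195527)³ ≈ 7.47519943e-09.
By linearity: E[X] = C(187, 3)·p³ ≈ 1072445 · 7.47519943e-09 ≈ 0.008017.
Since α = 3/2 > 1, p = c/n^{3/2} = o(1/n) is below the triangle threshold p ~ 1/n. Asymptotically E[X] ~ (c³/6)·n^{3(1−α)} = (5³/6)·n^{-1.5} → 0, so by Markov's inequality G has no triangles w.h.p.

E[X] ≈ 0.008017; in regime p = Θ(1/n^{3/2}) E[X] tends to 0 (below the triangle threshold p ~ 1/n).


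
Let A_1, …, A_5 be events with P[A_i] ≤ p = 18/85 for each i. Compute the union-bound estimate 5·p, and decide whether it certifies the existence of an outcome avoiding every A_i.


Union bound: P[∪_{i=1}^{5} A_i] ≤ Σ_i P[A_i] ≤ 5·p = 5·(18/85) = 18/17.
Numerically: 18/17 ≈ 1.05882.
Is 18/17 < 1? NO.
Since the bound 18/17 is ≥ 1, the union bound is uninformative here; it does NOT by itself certify existence.

5·p = 18/17 ≈ 1.05882; existence NOT certified by the union bound.


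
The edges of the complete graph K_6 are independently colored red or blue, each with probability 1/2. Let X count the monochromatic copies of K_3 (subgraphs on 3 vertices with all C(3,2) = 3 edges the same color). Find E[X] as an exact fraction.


Let X = Σ_S X_S over the C(6, 3) = 20 subsets S of size 3, where X_S = 1 if the K_3 on S is monochromatic.
For a fixed S, the K_3 on S has C(3, 2) = 3 edges. P[all 3 edges red] = (1/2)^3, and likewise for blue, so P[monochromatic] = 2·(1/2)^3 = 2^{1 − 3} = 1/4.
By linearity of expectation: E[X] = C(6, 3) · 2^{1 − 3} = 20 · 1/4 = 5.
Numerically: E[X] ≈ 5.00000.

E[X] = C(6,3)·2^(1−C(3,2)) = 5 ≈ 5.00000.


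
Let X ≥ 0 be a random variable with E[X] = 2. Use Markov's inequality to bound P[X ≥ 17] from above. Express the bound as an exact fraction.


μ = E[X] = 2, a = 17.
Markov: P[X ≥ 17] ≤ μ/a = (2)/17 = 2/17.
Numerically: ≈ 0.117647.
(Since a = 17 > μ = 2.000000, the bound 2/17 is < 1 and informative.)

P[X ≥ 17] ≤ 2/17 ≈ 0.117647.


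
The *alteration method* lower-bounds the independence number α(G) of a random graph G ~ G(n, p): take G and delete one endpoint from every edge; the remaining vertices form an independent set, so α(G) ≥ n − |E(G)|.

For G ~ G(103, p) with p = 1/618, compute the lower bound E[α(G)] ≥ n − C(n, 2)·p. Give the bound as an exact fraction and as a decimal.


E[|E(G)|] = C(103, 2)·p = 5253 · (1/618) = 17/2.
E[α(G)] ≥ n − E[|E(G)|] = 103 − 17/2 = 189/2.
Numerically: ≈ 94.5000.
(This is only a lower bound; the true E[α(G)] may be larger.)

E[α(G)] ≥ 189/2 ≈ 94.5000.


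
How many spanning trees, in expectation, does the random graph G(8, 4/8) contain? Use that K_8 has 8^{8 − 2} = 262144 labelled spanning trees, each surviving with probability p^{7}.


K_8 has 8^{8 − 2} = 262144 labelled spanning trees.
For each such spanning tree H, let X_H = 1 if all 7 edges of H are present in G. Then P[X_H = 1] = p^{7} = (1/2)^{7} = 1/128.
Summing the indicators: E[X] = Σ_H E[X_H] = 262144 · p^{7} = 262144 · 1/128 = 2048.
Numerically: E[X] ≈ 2048.

E[X] = 262144 · (1/2)^{7} = 2048 ≈ 2048.


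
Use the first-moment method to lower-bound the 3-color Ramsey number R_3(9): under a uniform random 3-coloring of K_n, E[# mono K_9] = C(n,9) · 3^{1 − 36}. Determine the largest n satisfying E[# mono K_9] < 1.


We need C(n, 9) · 3^{1 − 36} < 1, i.e. C(n, 9) < 3^{36 − 1} = 50031545098999707.
Check values of n near the boundary:
  n = 299: C(299, 9) = 46610674441390059; 46610674441390059 < 50031545098999707? YES
  n = 300: C(300, 9) = 48052241692154700; 48052241692154700 < 50031545098999707? YES
  n = 301: C(301, 9) = 49533303936090975; 49533303936090975 < 50031545098999707? YES
  n = 302: C(302, 9) = 51054804739588650; 51054804739588650 < 50031545098999707? NO
  n = 303: C(303, 9) = 52617706925494425; 52617706925494425 < 50031545098999707? NO
  n = 304: C(304, 9) = 54222992899492560; 54222992899492560 < 50031545098999707? NO
The largest n with C(n, 9) < 50031545098999707 is n = 301 (where E[X] = 16511101312030325/16677181699666569 ≈ 0.990). Hence R_3(9) > 301, i.e. R_3(9) ≥ 302.

Largest n = 301; hence R_3(9) > 301.


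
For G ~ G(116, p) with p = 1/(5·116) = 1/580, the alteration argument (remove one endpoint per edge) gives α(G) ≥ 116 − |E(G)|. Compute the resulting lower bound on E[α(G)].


E[|E(G)|] = C(116, 2)·p = 6670 · (1/580) = 23/2.
E[α(G)] ≥ n − E[|E(G)|] = 116 − 23/2 = 209/2.
Numerically: ≈ 104.500000.
(This is only a lower bound; the true E[α(G)] may be larger.)

E[α(G)] ≥ 209/2 ≈ 104.500000.


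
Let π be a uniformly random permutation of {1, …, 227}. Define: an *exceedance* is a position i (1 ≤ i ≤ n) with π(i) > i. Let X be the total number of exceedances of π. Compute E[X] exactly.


Write X = Σ_{i=1}^{227} X_i, where X_i = 1_{π(i) > i}.
For each fixed i, π(i) is uniform over {1, …, 227} (marginal of a uniform permutation), so P[π(i) > i] = (n − i)/n. Summing: Σ_{i=1}^{227} (n − i)/n = (0 + 1 + … + 226)/227 = 227(227 − 1)/(2·227) = (227 − 1)/2.
Hence E[X] = Σ_{i=1}^{227} (227 − i)/227 = 113 ≈ 113.000.

E[X] = 113 = 113.000.


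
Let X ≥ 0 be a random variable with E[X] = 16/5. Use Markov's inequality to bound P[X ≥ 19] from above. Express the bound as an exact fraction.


μ = E[X] = 16/5, a = 19.
Markov: P[X ≥ 19] ≤ μ/a = (16/5)/19 = 16/95.
Numerically: ≈ 0.168421.
(Since a = 19 > μ = 3.200000, the bound 16/95 is < 1 and informative.)

P[X ≥ 19] ≤ 16/95 ≈ 0.168421.


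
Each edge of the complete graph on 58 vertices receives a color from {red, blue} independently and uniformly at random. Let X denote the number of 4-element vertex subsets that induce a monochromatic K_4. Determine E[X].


Let X = Σ_S X_S over the C(58, 4) = 424270 subsets S of size 4, where X_S = 1 if the K_4 on S is monochromatic.
For a fixed S, the K_4 on S has C(4, 2) = 6 edges. P[all 6 edges red] = (1/2)^6, and likewise for blue, so P[monochromatic] = 2·(1/2)^6 = 2^{1 − 6} = 1/32.
Summing: E[X] = C(58, 4) · 2^{1 − 6} = 424270 · 1/32 = 212135/16.
Numerically: E[X] ≈ 13258.43750.

E[X] = C(58,4)·2^(1−C(4,2)) = 212135/16 ≈ 13258.43750.


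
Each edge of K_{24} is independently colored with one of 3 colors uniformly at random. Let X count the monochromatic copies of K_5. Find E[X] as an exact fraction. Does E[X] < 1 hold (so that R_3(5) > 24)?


E[X] = C(24, 5) · 3^{1 − 10} = 42504 · 3^{−9} = 42504/19683.
As a reduced fraction: E[X] = 14168/6561 ≈ 2.159.
Is E[X] < 1? NO.
Since E[X] ≥ 1, the first-moment bound is inconclusive at n = 24; it does NOT by itself certify R_3(5) > 24.

E[X] = 14168/6561 ≈ 2.159; E[X] ≥ 1; first-moment method inconclusive here.


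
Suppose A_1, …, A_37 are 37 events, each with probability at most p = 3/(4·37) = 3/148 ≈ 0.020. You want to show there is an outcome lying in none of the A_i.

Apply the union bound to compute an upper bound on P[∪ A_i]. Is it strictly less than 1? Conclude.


Union bound: P[∪_{i=1}^{37} A_i] ≤ Σ_i P[A_i] ≤ 37·p = 37·(3/148) = 3/4.
Numerically: 3/4 ≈ 0.750.
Is 3/4 < 1? YES.
Since P[∪ A_i] ≤ 3/4 < 1, the complement has P[∩ A_i^c] ≥ 1 − 3/4 = 1/4 > 0, so some outcome avoids every A_i.

37·p = 3/4 ≈ 0.750; existence CERTIFIED by the union bound.


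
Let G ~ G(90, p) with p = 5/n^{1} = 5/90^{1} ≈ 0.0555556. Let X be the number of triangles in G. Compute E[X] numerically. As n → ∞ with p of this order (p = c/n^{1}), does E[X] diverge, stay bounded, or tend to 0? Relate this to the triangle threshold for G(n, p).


Number of potential triangles: C(90, 3) = 117480.
Each occurs with probability p³ ≈ (0.0555556)³ ≈ 1.71467764e-04.
By linearity: E[X] = C(90, 3)·p³ ≈ 117480 · 1.71467764e-04 ≈ 20.144033.
Here α = 1, so p = 5/n is exactly at the triangle threshold p ~ 1/n. Asymptotically E[X] → c³/6 = 5³/6 = 125/6 ≈ 20.833333, a bounded constant. In this regime the triangle count is asymptotically Poisson(c³/6).

E[X] ≈ 20.144033; in regime p = Θ(1/n^{1}) E[X] stays bounded (at the triangle threshold p ~ 1/n).


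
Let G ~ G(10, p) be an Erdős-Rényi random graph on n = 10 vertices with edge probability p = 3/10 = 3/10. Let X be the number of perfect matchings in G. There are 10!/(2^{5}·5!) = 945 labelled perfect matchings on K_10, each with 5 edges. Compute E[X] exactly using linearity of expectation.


K_10 has 10!/(2^{5}·5!) = 945 labelled perfect matchings.
For each such perfect matching H, let X_H = 1 if all 5 edges of H are present in G. Then P[X_H = 1] = p^{5} = (3/10)^{5} = 243/100000.
Summing the indicators: E[X] = Σ_H E[X_H] = 945 · p^{5} = 945 · 243/100000 = 45927/20000.
Numerically: E[X] ≈ 2.3.

E[X] = 945 · (3/10)^{5} = 45927/20000 ≈ 2.3.


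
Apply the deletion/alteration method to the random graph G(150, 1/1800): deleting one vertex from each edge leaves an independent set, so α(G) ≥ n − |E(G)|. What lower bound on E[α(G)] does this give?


E[|E(G)|] = C(150, 2)·p = 11175 · (1/1800) = 149/24.
E[α(G)] ≥ n − E[|E(G)|] = 150 − 149/24 = 3451/24.
Numerically: ≈ 143.79167.
(This is only a lower bound; the true E[α(G)] may be larger.)

E[α(G)] ≥ 3451/24 ≈ 143.79167.


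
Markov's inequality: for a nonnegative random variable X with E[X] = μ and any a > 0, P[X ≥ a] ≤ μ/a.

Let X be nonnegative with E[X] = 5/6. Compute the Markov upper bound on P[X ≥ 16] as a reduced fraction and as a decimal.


μ = E[X] = 5/6, a = 16.
Markov: P[X ≥ 16] ≤ μ/a = (5/6)/16 = 5/96.
Numerically: ≈ 0.0521.
(Since a = 16 > μ = 0.8333, the bound 5/96 is < 1 and informative.)

P[X ≥ 16] ≤ 5/96 ≈ 0.0521.


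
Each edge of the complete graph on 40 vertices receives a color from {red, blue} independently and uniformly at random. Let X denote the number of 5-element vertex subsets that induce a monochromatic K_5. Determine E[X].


Let X = Σ_S X_S over the C(40, 5) = 658008 subsets S of size 5, where X_S = 1 if the K_5 on S is monochromatic.
For a fixed S, the K_5 on S has C(5, 2) = 10 edges. P[all 10 edges red] = (1/2)^10, and likewise for blue, so P[monochromatic] = 2·(1/2)^10 = 2^{1 − 10} = 1/512.
Summing: E[X] = C(40, 5) · 2^{1 − 10} = 658008 · 1/512 = 82251/64.
Numerically: E[X] ≈ 1285.17188.

E[X] = C(40,5)·2^(1−C(5,2)) = 82251/64 ≈ 1285.17188.


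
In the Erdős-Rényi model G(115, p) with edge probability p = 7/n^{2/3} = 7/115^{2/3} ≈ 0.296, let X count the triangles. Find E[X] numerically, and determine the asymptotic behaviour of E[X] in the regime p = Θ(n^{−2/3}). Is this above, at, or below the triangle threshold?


Number of potential triangles: C(115, 3) = 246905.
Each occurs with probability p³ ≈ (0.296)³ ≈ 2.59357e-02.
By linearity: E[X] = C(115, 3)·p³ ≈ 246905 · 2.59357e-02 ≈ 6403.661.
Since α = 2/3 < 1, p = c/n^{2/3} ≫ 1/n is above the triangle threshold p ~ 1/n. Asymptotically E[X] ~ (c³/6)·n^{3(1−α)} = (7³/6)·n^{1} → ∞; triangles are abundant w.h.p.

E[X] ≈ 6403.661; in regime p = Θ(1/n^{2/3}) E[X] diverges (above the triangle threshold p ~ 1/n).


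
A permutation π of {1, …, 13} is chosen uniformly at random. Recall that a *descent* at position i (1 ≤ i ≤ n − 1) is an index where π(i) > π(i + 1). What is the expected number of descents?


Write X = Σ X_I over i = 1, …, 12, with X_I the indicator of one descent.
There are 12 indicators.
For each fixed i, the pair (π(i), π(i+1)) is a uniformly random ordered pair of distinct values from {1, …, 13}; by symmetry P[π(i) > π(i+1)] = 1/2.
By linearity: E[X] = 12 · (1/2) = (13 − 1) · (1/2) = 6 ≈ 6.00000.

E[X] = 6 = 6.00000.


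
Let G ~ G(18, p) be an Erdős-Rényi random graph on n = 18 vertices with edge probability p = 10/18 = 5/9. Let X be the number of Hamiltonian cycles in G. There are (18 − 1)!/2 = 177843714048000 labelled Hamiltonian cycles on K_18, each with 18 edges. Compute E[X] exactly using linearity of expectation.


K_18 has (18 − 1)!/2 = 177843714048000 labelled Hamiltonian cycles.
For each such Hamiltonian cycle H, let X_H = 1 if all 18 edges of H are present in G. Then P[X_H = 1] = p^{18} = (5/9)^{18} = 3814697265625/150094635296999121.
By linearity: E[X] = Σ_H E[X_H] = 177843714048000 · p^{18} = 177843714048000 · 3814697265625/150094635296999121 = 930617187500000000000000/205891132094649.
Numerically: E[X] ≈ 4.52e+09.

E[X] = 177843714048000 · (5/9)^{18} = 930617187500000000000000/205891132094649 ≈ 4.52e+09.


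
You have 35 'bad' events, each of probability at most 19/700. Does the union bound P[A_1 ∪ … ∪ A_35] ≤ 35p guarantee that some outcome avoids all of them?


Union bound: P[∪_{i=1}^{35} A_i] ≤ Σ_i P[A_i] ≤ 35·p = 35·(19/700) = 19/20.
Numerically: 19/20 ≈ 0.9500000.
Is 19/20 < 1? YES.
Since P[∪ A_i] ≤ 19/20 < 1, the complement has P[∩ A_i^c] ≥ 1 − 19/20 = 1/20 > 0, so some outcome avoids every A_i.

35·p = 19/20 ≈ 0.9500000; existence CERTIFIED by the union bound.


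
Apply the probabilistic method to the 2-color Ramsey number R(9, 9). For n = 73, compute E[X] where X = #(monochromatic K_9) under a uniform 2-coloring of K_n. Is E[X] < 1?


E[X] = C(73, 9) · 2^{1 − 36} = 97082021465 · 2^{−35} = 97082021465/34359738368.
As a reduced fraction: E[X] = 97082021465/34359738368 ≈ 2.8254587.
Is E[X] < 1? NO.
Since E[X] ≥ 1, the first-moment bound is inconclusive at n = 73; it does NOT by itself certify R(9, 9) > 73.

E[X] = 97082021465/34359738368 ≈ 2.8254587; E[X] ≥ 1; first-moment method inconclusive here.


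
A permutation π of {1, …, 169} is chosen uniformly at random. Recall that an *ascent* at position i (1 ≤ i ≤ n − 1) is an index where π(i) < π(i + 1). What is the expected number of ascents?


Write X = Σ X_I over i = 1, …, 168, with X_I the indicator of one ascent.
There are 168 indicators.
For each fixed i, the pair (π(i), π(i+1)) is a uniformly random ordered pair of distinct values from {1, …, 169}; by symmetry P[π(i) < π(i+1)] = 1/2.
By linearity: E[X] = 168 · (1/2) = (169 − 1) · (1/2) = 84 ≈ 84.00000.

E[X] = 84 = 84.00000.


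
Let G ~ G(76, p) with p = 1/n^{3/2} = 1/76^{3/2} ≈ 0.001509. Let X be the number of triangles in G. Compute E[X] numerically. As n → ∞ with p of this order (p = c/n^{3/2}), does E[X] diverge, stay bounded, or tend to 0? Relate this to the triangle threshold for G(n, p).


Number of potential triangles: C(76, 3) = 70300.
Each occurs with probability p³ ≈ (0.001509)³ ≈ 3.438261e-09.
By linearity: E[X] = C(76, 3)·p³ ≈ 70300 · 3.438261e-09 ≈ 0.0002.
Since α = 3/2 > 1, p = c/n^{3/2} = o(1/n) is below the triangle threshold p ~ 1/n. Asymptotically E[X] ~ (c³/6)·n^{3(1−α)} = (1³/6)·n^{-1.5} → 0, so by Markov's inequality G has no triangles w.h.p.

E[X] ≈ 0.0002; in regime p = Θ(1/n^{3/2}) E[X] tends to 0 (below the triangle threshold p ~ 1/n).
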